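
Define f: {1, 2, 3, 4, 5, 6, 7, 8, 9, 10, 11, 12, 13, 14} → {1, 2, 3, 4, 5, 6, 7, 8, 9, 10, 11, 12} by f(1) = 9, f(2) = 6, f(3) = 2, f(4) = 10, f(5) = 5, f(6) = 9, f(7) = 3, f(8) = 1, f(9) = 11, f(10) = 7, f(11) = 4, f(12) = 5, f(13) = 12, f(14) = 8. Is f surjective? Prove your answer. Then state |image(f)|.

Every element of the codomain has a preimage: 1 = f(8), 2 = f(3), 3 = f(7), 4 = f(11), 5 = f(5), 6 = f(2), 7 = f(10), 8 = f(14), 9 = f(1), 10 = f(4), 11 = f(9), 12 = f(13).
So f is surjective.
The image of f is {1, 2, 3, 4, 5, 6, 7, 8, 9, 10, 11, 12}, which has 12 elements.

12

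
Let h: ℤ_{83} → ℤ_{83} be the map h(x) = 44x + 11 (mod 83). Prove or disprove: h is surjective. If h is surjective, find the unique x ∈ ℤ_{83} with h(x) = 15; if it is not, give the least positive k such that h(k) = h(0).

Since gcd(44, 83) = 1, 44 is invertible modulo 83. Euclid's algorithm: 83 = 1·44 + 39, 44 = 1·39 + 5, 39 = 7·5 + 4, 5 = 1·4 + 1; back-substituting gives 1 = 17·44 − 9·83, so 44⁻¹ ≡ 17 (mod 83).
Then y ↦ 17(y − 11) is a two-sided inverse to h, so every y ∈ ℤ_{83} has a preimage.
Therefore h is surjective.
Since h is surjective, we find h⁻¹(15): we need 44x ≡ 15 − 11 ≡ 4 (mod 83). Using 44⁻¹ = 17: x ≡ 17·4 = 68, so x = 68.
Check: h(68) = 44·68 + 11 = 3003 = 36·83 + 15 ≡ 15 (mod 83).

68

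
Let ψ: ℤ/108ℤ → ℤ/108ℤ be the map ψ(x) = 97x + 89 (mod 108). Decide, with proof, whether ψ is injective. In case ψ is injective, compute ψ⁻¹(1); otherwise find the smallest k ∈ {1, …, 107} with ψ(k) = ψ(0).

8

If ψ(x_1) = ψ(x_2), then 97x_1 ≡ 97x_2 (mod 108). Because gcd(97, 108) = 1, we may cancel 97 to get x_1 ≡ x_2 (mod 108).
Therefore ψ is injective.
We now compute 97⁻¹ mod 108 explicitly. Euclid's algorithm: 108 = 1·97 + 11, 97 = 8·11 + 9, 11 = 1·9 + 2, 9 = 4·2 + 1; back-substituting gives 1 = 49·97 − 44·108, so 97⁻¹ ≡ 49 (mod 108).
Since ψ is injective, we find ψ⁻¹(1): we need 97x ≡ 1 − 89 ≡ 20 (mod 108). Using 97⁻¹ = 49: x ≡ 49·20 = 980 = 9·108 + 8, so x = 8.
Check: ψ(8) = 97·8 + 89 = 865 = 8·108 + 1 ≡ 1 (mod 108).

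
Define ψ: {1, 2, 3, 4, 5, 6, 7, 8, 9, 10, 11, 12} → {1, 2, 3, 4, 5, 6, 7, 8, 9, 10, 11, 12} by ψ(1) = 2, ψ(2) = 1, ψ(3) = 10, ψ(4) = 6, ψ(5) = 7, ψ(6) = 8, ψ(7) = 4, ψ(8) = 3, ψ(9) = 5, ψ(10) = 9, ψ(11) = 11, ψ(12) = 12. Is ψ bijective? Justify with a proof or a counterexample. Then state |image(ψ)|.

The values 2, 1, 10, 6, 7, 8, 4, 3, 5, 9, 11, 12 are a permutation of {1, 2, 3, 4, 5, 6, 7, 8, 9, 10, 11, 12}: each element appears exactly once.
So ψ is injective and surjective, hence bijective.
The image of ψ is {1, 2, 3, 4, 5, 6, 7, 8, 9, 10, 11, 12}, which has 12 elements.

12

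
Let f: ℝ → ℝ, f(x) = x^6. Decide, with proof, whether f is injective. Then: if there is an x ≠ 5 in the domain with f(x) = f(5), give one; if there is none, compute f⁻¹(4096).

-5

f(5) = 15625 = (−5)^6 = f(−5) (since 6 is even), with 5 ≠ −5. So f is not injective.
For the follow-up, such an x exists: taking x = −5 ∈ ℝ gives f(−5) = 15625 = f(5) with −5 ≠ 5.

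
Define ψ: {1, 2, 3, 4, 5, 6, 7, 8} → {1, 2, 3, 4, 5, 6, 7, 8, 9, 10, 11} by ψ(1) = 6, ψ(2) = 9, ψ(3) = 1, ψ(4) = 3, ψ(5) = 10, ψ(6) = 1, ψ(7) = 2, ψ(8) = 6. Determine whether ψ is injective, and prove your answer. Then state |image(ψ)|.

ψ(3) = 1 = ψ(6) with 3 ≠ 6, so ψ is not injective.
The image of ψ is {1, 2, 3, 6, 9, 10}, which has 6 elements.

6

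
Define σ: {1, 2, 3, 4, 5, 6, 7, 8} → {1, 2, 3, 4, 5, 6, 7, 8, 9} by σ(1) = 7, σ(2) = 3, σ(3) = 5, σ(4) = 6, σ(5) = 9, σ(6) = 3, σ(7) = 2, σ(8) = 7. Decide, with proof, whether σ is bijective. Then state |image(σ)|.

σ(2) = 3 = σ(6) with 2 ≠ 6, so σ is not injective, hence not bijective.
The image of σ is {2, 3, 5, 6, 7, 9}, which has 6 elements.

6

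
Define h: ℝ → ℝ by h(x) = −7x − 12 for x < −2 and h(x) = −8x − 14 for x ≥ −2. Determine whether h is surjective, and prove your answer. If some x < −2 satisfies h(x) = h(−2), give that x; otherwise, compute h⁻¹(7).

-19/7

Both pieces are strictly decreasing (slopes −7 and −8), so each is injective on its own interval.
The left piece maps (−∞, −2) onto (2, ∞); the right piece maps [−2, ∞) onto (−∞, 2].
These images together cover ℝ, so h is surjective.
Because the two images are disjoint, no x < −2 has h(x) = h(−2), so we compute h⁻¹(7): 7 lies in (2, ∞), so solve −7x − 12 = 7: x = (7 + 12)/(−7) = −19/7.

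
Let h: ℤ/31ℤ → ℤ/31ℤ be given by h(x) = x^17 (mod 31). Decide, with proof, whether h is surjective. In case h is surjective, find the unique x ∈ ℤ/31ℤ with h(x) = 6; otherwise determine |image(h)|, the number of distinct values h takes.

26

Since 31 is prime, the nonzero elements of ℤ/31ℤ form a cyclic group of order 30.
As gcd(17, 30) = 1, raising to the 17th power is a bijection on this group: if u^17 ≡ v^17 then (uv^{−1})^17 = 1, and the only element of order dividing gcd(17, 30) = 1 is 1, so u = v.
With h(0) = 0 this makes h injective on all of ℤ/31ℤ, hence bijective (finite equal-size domain and codomain). In particular h is surjective.
Since h is surjective, we find the preimage of 6. The inverse of x ↦ x^17 on (ℤ/31ℤ)^× is x ↦ x^23, because 17·23 = 391 = 13·30 + 1 ≡ 1 (mod 30) and x^{30} = 1 for x ≠ 0 (Fermat). So h⁻¹(6) = 6^23 mod 31.
Repeated squaring mod 31: 6^1 ≡ 6, 6^2 ≡ 6² = 36 ≡ 5, 6^4 ≡ 5² = 25, 6^8 ≡ 25² = 625 ≡ 5, 6^16 ≡ 5² = 25. Since 23 = 16 + 4 + 2 + 1, 6^23 ≡ 25·25·5·6: 25·25 = 625 ≡ 5, then 5·5 = 25, then 25·6 = 150 ≡ 26. So 6^23 ≡ 26 (mod 31).
Hence h⁻¹(6) = 26.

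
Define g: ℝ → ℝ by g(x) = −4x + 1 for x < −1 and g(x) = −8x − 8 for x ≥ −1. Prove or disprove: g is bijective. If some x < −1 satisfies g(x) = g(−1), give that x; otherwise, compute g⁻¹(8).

Both pieces are strictly decreasing (slopes −4 and −8), so each is injective on its own interval.
The left piece maps (−∞, −1) onto (5, ∞); the right piece maps [−1, ∞) onto (−∞, 0].
The images leave a gap (5 has no preimage), so g is not surjective, hence not bijective.
Because the two images are disjoint, no x < −1 has g(x) = g(−1), so we compute g⁻¹(8): 8 lies in (5, ∞), so solve −4x + 1 = 8: x = (8 − 1)/(−4) = −7/4.

-7/4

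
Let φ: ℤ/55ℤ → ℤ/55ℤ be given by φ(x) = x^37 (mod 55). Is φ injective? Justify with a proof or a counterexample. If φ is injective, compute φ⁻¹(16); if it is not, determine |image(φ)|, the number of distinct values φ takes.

Computing x^37 mod 55 for each x (by repeated squaring, reducing mod 55 at every step), the values φ(0), φ(1), …, φ(54) are: 0, 1, 7, 53, 49, 25, 41, 17, 13, 4, 10, 11, 12, 18, 9, 5, 36, 52, 28, 24, 15, 21, 22, 23, 29, 20, 16, 47, 8, 39, 35, 26, 32, 33, 34, 40, 31, 27, 3, 19, 50, 46, 37, 43, 44, 45, 51, 42, 38, 14, 30, 6, 2, 48, 54.
Every element of ℤ/55ℤ appears exactly once in this list, so φ is a bijection, and in particular injective.
Since φ is injective, we read off the preimage of 16 from the same table: φ(26) = 16, so φ⁻¹(16) = 26.

26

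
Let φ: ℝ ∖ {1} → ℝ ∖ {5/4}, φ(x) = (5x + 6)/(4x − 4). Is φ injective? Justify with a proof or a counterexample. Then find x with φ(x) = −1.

Suppose φ(u) = φ(v). Cross-multiplying: (5u + 6)(4v − 4) = (5v + 6)(4u − 4).
Expanding both sides and cancelling the symmetric terms leaves −44·(u − v) = 0. Since −44 ≠ 0, u = v. Hence φ is injective.
Solving φ(x) = −1: cross-multiplying gives 5x + 6 = −1(4x − 4), which rearranges to 9x = −2, so x = −2/9.

-2/9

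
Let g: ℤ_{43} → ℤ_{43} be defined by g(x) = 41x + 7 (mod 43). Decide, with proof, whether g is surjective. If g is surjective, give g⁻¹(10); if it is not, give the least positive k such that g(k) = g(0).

Since gcd(41, 43) = 1, 41 is invertible modulo 43. Euclid's algorithm: 43 = 1·41 + 2, 41 = 20·2 + 1; back-substituting gives 1 = 21·41 − 20·43, so 41⁻¹ ≡ 21 (mod 43).
Then y ↦ 21(y − 7) is a two-sided inverse to g, so every y ∈ ℤ_{43} has a preimage.
So g is surjective.
Since g is surjective, we compute g⁻¹(10): solve 41x + 7 ≡ 10 (mod 43), i.e. 41x ≡ 3 (mod 43).
Multiplying by 41⁻¹ = 21 gives x ≡ 21·3 = 63 = 1·43 + 20 ≡ 20 (mod 43).
Check: g(20) = 41·20 + 7 = 827 = 19·43 + 10 ≡ 10 (mod 43).

20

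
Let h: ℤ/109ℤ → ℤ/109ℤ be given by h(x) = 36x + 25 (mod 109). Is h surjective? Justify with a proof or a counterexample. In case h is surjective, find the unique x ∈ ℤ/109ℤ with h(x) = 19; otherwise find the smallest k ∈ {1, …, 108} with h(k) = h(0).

Recall: h is surjective if every y in the codomain equals h(x) for some x in the domain.
Since gcd(36, 109) = 1, 36 is invertible modulo 109. Euclid's algorithm: 109 = 3·36 + 1; back-substituting gives 1 = 106·36 − 35·109, so 36⁻¹ ≡ 106 (mod 109).
Then y ↦ 106(y − 25) is a two-sided inverse to h, so every y ∈ ℤ/109ℤ has a preimage.
Therefore h is surjective.
Since h is surjective, we compute h⁻¹(19): solve 36x + 25 ≡ 19 (mod 109), i.e. 36x ≡ 103 (mod 109).
Multiplying by 36⁻¹ = 106 gives x ≡ 106·103 = 10918 = 100·109 + 18 ≡ 18 (mod 109).
Check: h(18) = 36·18 + 25 = 673 = 6·109 + 19 ≡ 19 (mod 109).

18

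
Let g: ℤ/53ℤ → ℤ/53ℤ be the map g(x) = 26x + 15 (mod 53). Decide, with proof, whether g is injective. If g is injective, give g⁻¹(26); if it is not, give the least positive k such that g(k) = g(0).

If g(x_1) = g(x_2), then 26x_1 ≡ 26x_2 (mod 53). Because gcd(26, 53) = 1, we may cancel 26 to get x_1 ≡ x_2 (mod 53).
Thus g is injective.
We now compute 26⁻¹ mod 53 explicitly. Euclid's algorithm: 53 = 2·26 + 1; back-substituting gives 1 = 51·26 − 25·53, so 26⁻¹ ≡ 51 (mod 53).
Since g is injective, we find g⁻¹(26): we need 26x ≡ 26 − 15 ≡ 11 (mod 53). Using 26⁻¹ = 51: x ≡ 51·11 = 561 = 10·53 + 31, so x = 31.
Check: g(31) = 26·31 + 15 = 821 = 15·53 + 26 ≡ 26 (mod 53).

31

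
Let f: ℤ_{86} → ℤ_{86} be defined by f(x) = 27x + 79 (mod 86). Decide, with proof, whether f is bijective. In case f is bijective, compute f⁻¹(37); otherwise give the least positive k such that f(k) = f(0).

Suppose f(a) = f(b) in ℤ_{86}. Then 27a + 79 ≡ 27b + 79 (mod 86), thus 27(a − b) ≡ 0 (mod 86).
Since gcd(27, 86) = 1, 27 is invertible modulo 86, hence a − b ≡ 0 (mod 86), i.e. a = b.
We now compute 27⁻¹ mod 86 explicitly. Euclid's algorithm: 86 = 3·27 + 5, 27 = 5·5 + 2, 5 = 2·2 + 1; back-substituting gives 1 = 51·27 − 16·86, so 27⁻¹ ≡ 51 (mod 86).
Then y ↦ 51(y − 79) is a two-sided inverse to f, so every y ∈ ℤ_{86} has a preimage.
Hence f is bijective.
Since f is bijective, we compute f⁻¹(37): solve 27x + 79 ≡ 37 (mod 86), i.e. 27x ≡ 44 (mod 86).
Multiplying by 27⁻¹ = 51 gives x ≡ 51·44 = 2244 = 26·86 + 8 ≡ 8 (mod 86).
Check: f(8) = 27·8 + 79 = 295 = 3·86 + 37 ≡ 37 (mod 86).

8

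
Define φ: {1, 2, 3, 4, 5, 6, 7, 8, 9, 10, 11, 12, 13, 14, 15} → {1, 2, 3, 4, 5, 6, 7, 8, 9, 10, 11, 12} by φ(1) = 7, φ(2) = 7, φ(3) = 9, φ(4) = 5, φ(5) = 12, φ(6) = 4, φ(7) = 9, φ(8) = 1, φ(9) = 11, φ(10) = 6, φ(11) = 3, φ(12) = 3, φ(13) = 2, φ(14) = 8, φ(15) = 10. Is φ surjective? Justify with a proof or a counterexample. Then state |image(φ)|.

12

Every element of the codomain has a preimage: 1 = φ(8), 2 = φ(13), 3 = φ(11), 4 = φ(6), 5 = φ(4), 6 = φ(10), 7 = φ(1), 8 = φ(14), 9 = φ(3), 10 = φ(15), 11 = φ(9), 12 = φ(5).
Hence φ is surjective.
The image of φ is {1, 2, 3, 4, 5, 6, 7, 8, 9, 10, 11, 12}, which has 12 elements.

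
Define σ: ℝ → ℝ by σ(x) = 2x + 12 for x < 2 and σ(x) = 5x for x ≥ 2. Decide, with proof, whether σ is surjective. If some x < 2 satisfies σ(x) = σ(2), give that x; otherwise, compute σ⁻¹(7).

-1

Both pieces are strictly increasing (slopes 2 and 5), so each is injective on its own interval.
The left piece maps (−∞, 2) onto (−∞, 16); the right piece maps [2, ∞) onto [10, ∞).
The union (−∞, 16) ∪ [10, ∞) covers ℝ, so σ is surjective.
For the follow-up: the images overlap, so an x < 2 with σ(x) = σ(2) exists. σ(2) = 10; solving 2x + 12 = 10 for x < 2 gives x = (10 − 12)/2 = −1.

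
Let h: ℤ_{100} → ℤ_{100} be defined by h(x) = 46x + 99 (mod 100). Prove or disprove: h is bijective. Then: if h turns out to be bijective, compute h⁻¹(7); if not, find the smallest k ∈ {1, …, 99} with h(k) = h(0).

50

Recall that h is injective if h(s) = h(t) implies s = t.
We have gcd(46, 100) = 2 > 1. Taking s = 0 and t = 50: h(0) = 99 and h(50) = 46·50 + 99 = 2399 ≡ 99 (mod 100).
So h(0) = h(50) while 0 ≠ 50, so h is not injective, hence not bijective.
Since h is not bijective, we find the least positive k with h(k) = h(0): this means 46k ≡ 0 (mod 100), i.e. 100 ∣ 46k. Since gcd(46, 100) = 2, dividing through by 2 this holds exactly when 50 ∣ 23k, and as gcd(23, 50) = 1, exactly when 50 ∣ k.
The smallest positive such k is 50.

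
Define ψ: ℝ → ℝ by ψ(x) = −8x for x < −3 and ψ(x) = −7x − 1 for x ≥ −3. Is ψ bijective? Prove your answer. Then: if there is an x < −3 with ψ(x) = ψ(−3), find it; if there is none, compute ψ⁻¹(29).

-29/8

Both pieces are strictly decreasing (slopes −8 and −7), so each is injective on its own interval.
The left piece maps (−∞, −3) onto (24, ∞); the right piece maps [−3, ∞) onto (−∞, 20].
The images leave a gap (24 has no preimage), so ψ is not surjective, hence not bijective.
Because the two images are disjoint, no x < −3 has ψ(x) = ψ(−3), so we compute ψ⁻¹(29): 29 lies in (24, ∞), so solve −8x = 29: x = (29 − 0)/(−8) = −29/8.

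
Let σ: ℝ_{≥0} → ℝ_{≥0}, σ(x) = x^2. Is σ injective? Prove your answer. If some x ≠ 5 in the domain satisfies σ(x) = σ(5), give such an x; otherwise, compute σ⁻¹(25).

5

On ℝ_{≥0}, x ↦ x^2 is strictly increasing, so σ(a) = σ(b) forces a = b. So σ is injective.
Since x ↦ x^2 is strictly increasing on ℝ_{≥0}, it is injective there, so no x ≠ 5 in the domain has σ(x) = σ(5). We therefore compute σ⁻¹(25) = 25^{1/2} = 5 (indeed 5^2 = 25).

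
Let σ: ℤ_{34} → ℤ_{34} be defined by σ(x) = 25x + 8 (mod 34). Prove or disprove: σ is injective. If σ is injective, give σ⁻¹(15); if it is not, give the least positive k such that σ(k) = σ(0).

3

Suppose σ(a) = σ(b) in ℤ_{34}. Then 25a + 8 ≡ 25b + 8 (mod 34), so 25(a − b) ≡ 0 (mod 34).
Since gcd(25, 34) = 1, 25 is invertible modulo 34, so a − b ≡ 0 (mod 34), i.e. a = b.
So σ is injective.
We now compute 25⁻¹ mod 34 explicitly. Euclid's algorithm: 34 = 1·25 + 9, 25 = 2·9 + 7, 9 = 1·7 + 2, 7 = 3·2 + 1; back-substituting gives 1 = 15·25 − 11·34, so 25⁻¹ ≡ 15 (mod 34).
Since σ is injective, we compute σ⁻¹(15): solve 25x + 8 ≡ 15 (mod 34), i.e. 25x ≡ 7 (mod 34).
Multiplying by 25⁻¹ = 15 gives x ≡ 15·7 = 105 = 3·34 + 3 ≡ 3 (mod 34).
Check: σ(3) = 25·3 + 8 = 83 = 2·34 + 15 ≡ 15 (mod 34).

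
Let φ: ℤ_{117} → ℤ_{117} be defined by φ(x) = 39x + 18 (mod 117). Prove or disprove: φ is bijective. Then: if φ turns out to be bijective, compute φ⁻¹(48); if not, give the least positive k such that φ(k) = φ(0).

Recall: injectivity means: for all s, t in the domain, φ(s) = φ(t) implies s = t.
We have gcd(39, 117) = 39 > 1. Taking s = 0 and t = 3: φ(0) = 18 and φ(3) = 39·3 + 18 = 135 ≡ 18 (mod 117).
So φ(0) = φ(3) while 0 ≠ 3, thus φ is not injective, hence not bijective.
Since φ is not bijective, we find the least positive k with φ(k) = φ(0): this means 39k ≡ 0 (mod 117), i.e. 117 ∣ 39k. Since gcd(39, 117) = 39, dividing through by 39 this holds exactly when 3 ∣ k.
The smallest positive such k is 3.

3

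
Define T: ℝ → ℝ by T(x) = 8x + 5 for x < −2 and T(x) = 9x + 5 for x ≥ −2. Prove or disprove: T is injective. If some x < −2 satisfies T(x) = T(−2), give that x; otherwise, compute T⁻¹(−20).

Both pieces are strictly increasing (slopes 8 and 9), so each is injective on its own interval.
The left piece maps (−∞, −2) onto (−∞, −11); the right piece maps [−2, ∞) onto [−13, ∞).
These images overlap. In particular T(−2) = −13 (right piece), and solving 8x + 5 = −13 on the left piece gives x = −9/4 < −2.
So T(−9/4) = T(−2) with −9/4 ≠ −2, and T is not injective. This x = −9/4 is the requested value below −2.

-9/4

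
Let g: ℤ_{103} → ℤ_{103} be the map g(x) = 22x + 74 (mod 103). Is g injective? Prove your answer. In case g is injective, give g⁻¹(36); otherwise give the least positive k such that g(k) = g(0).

Suppose g(u) = g(v) in ℤ_{103}. Then 22u + 74 ≡ 22v + 74 (mod 103), therefore 22(u − v) ≡ 0 (mod 103).
Since gcd(22, 103) = 1, 22 is invertible modulo 103, hence u − v ≡ 0 (mod 103), i.e. u = v.
So g is injective.
We now compute 22⁻¹ mod 103 explicitly. Euclid's algorithm: 103 = 4·22 + 15, 22 = 1·15 + 7, 15 = 2·7 + 1; back-substituting gives 1 = 89·22 − 19·103, so 22⁻¹ ≡ 89 (mod 103).
Since g is injective, we compute g⁻¹(36): solve 22x + 74 ≡ 36 (mod 103), i.e. 22x ≡ 65 (mod 103).
Multiplying by 22⁻¹ = 89 gives x ≡ 89·65 = 5785 = 56·103 + 17 ≡ 17 (mod 103).
Check: g(17) = 22·17 + 74 = 448 = 4·103 + 36 ≡ 36 (mod 103).

17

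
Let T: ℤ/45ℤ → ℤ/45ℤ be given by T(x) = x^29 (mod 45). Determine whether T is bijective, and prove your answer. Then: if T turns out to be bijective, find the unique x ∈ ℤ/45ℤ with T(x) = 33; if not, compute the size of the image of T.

35

T(0) = 0^29 = 0.
T(15): Repeated squaring mod 45: 15^1 ≡ 15, 15^2 ≡ 15² = 225 ≡ 0, 15^4 ≡ 0² = 0, 15^8 ≡ 0² = 0, 15^16 ≡ 0² = 0. Since 29 = 16 + 8 + 4 + 1, 15^29 ≡ 0·0·0·15: 0·0 = 0, then 0·0 = 0, then 0·15 = 0. So 15^29 ≡ 0 (mod 45).
So T(0) = T(15) = 0 while 0 ≠ 15, therefore T is not injective, hence not bijective.
Since T is not bijective, we determine |image(T)|. Computing x^29 mod 45 for each x (by repeated squaring, reducing mod 45 at every step), the values T(0), T(1), …, T(44) are: 0, 1, 32, 18, 34, 20, 36, 22, 8, 9, 10, 41, 27, 43, 29, 0, 31, 17, 18, 19, 5, 36, 7, 38, 9, 40, 26, 27, 28, 14, 0, 16, 2, 18, 4, 35, 36, 37, 23, 9, 25, 11, 27, 13, 44.
The distinct values are {0, 1, 2, 4, 5, 7, 8, 9, 10, 11, 13, 14, 16, 17, 18, 19, 20, 22, 23, 25, 26, 27, 28, 29, 31, 32, 34, 35, 36, 37, 38, 40, 41, 43, 44}; there are 35 of them.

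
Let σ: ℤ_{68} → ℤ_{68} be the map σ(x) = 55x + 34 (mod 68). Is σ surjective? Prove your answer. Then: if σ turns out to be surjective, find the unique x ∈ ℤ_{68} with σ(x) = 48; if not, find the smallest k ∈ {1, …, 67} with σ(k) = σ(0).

Recall: surjectivity means every element of the codomain has a preimage under σ.
Since gcd(55, 68) = 1, 55 is invertible modulo 68. Euclid's algorithm: 68 = 1·55 + 13, 55 = 4·13 + 3, 13 = 4·3 + 1; back-substituting gives 1 = 47·55 − 38·68, so 55⁻¹ ≡ 47 (mod 68).
Then y ↦ 47(y − 34) is a two-sided inverse to σ, so every y ∈ ℤ_{68} has a preimage.
Hence σ is surjective.
Since σ is surjective, we find σ⁻¹(48): we need 55x ≡ 48 − 34 ≡ 14 (mod 68). Using 55⁻¹ = 47: x ≡ 47·14 = 658 = 9·68 + 46, so x = 46.
Check: σ(46) = 55·46 + 34 = 2564 = 37·68 + 48 ≡ 48 (mod 68).

46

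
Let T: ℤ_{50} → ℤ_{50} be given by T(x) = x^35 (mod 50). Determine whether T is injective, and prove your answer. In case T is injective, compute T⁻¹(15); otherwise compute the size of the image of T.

T(0) = 0^35 = 0.
T(10): Repeated squaring mod 50: 10^1 ≡ 10, 10^2 ≡ 10² = 100 ≡ 0, 10^4 ≡ 0² = 0, 10^8 ≡ 0² = 0, 10^16 ≡ 0² = 0, 10^32 ≡ 0² = 0. Since 35 = 32 + 2 + 1, 10^35 ≡ 0·0·10: 0·0 = 0, then 0·10 = 0. So 10^35 ≡ 0 (mod 50).
So T(0) = T(10) = 0 while 0 ≠ 10, therefore T is not injective.
Since T is not injective, we determine |image(T)|. Computing x^35 mod 50 for each x (by repeated squaring, reducing mod 50 at every step), the values T(0), T(1), …, T(49) are: 0, 1, 18, 7, 24, 25, 26, 43, 32, 49, 0, 1, 18, 7, 24, 25, 26, 43, 32, 49, 0, 1, 18, 7, 24, 25, 26, 43, 32, 49, 0, 1, 18, 7, 24, 25, 26, 43, 32, 49, 0, 1, 18, 7, 24, 25, 26, 43, 32, 49.
The distinct values are {0, 1, 7, 18, 24, 25, 26, 32, 43, 49}; there are 10 of them.

10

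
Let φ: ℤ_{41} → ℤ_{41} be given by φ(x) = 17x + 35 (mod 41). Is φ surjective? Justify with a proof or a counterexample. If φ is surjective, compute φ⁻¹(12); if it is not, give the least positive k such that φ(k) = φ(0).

30

By definition, φ is surjective if every y in the codomain equals φ(x) for some x in the domain.
Since gcd(17, 41) = 1, 17 is invertible modulo 41. Euclid's algorithm: 41 = 2·17 + 7, 17 = 2·7 + 3, 7 = 2·3 + 1; back-substituting gives 1 = 29·17 − 12·41, so 17⁻¹ ≡ 29 (mod 41).
Then y ↦ 29(y − 35) is a two-sided inverse to φ, so every y ∈ ℤ_{41} has a preimage.
Hence φ is surjective.
Since φ is surjective, we compute φ⁻¹(12): solve 17x + 35 ≡ 12 (mod 41), i.e. 17x ≡ 18 (mod 41).
Multiplying by 17⁻¹ = 29 gives x ≡ 29·18 = 522 = 12·41 + 30 ≡ 30 (mod 41).
Check: φ(30) = 17·30 + 35 = 545 = 13·41 + 12 ≡ 12 (mod 41).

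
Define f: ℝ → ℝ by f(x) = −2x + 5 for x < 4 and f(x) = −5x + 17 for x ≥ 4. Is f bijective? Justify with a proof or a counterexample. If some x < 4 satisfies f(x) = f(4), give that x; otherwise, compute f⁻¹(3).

Both pieces are strictly decreasing (slopes −2 and −5), so each is injective on its own interval.
The left piece maps (−∞, 4) onto (−3, ∞); the right piece maps [4, ∞) onto (−∞, −3].
Since −3 = −3, the images partition ℝ: f is injective and surjective, hence bijective.
Because the two images are disjoint, no x < 4 has f(x) = f(4), so we compute f⁻¹(3): 3 lies in (−3, ∞), so solve −2x + 5 = 3: x = (3 − 5)/(−2) = 1.

1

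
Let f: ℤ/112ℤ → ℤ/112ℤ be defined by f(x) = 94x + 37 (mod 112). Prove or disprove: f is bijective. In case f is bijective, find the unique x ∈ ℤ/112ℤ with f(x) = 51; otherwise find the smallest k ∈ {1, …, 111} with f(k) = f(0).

We have gcd(94, 112) = 2 > 1. Taking x_1 = 0 and x_2 = 56: f(0) = 37 and f(56) = 94·56 + 37 = 5301 ≡ 37 (mod 112).
So f(0) = f(56) while 0 ≠ 56, therefore f is not injective, hence not bijective.
Since f is not bijective, we find the least positive k with f(k) = f(0): this means 94k ≡ 0 (mod 112), i.e. 112 ∣ 94k. Since gcd(94, 112) = 2, dividing through by 2 this holds exactly when 56 ∣ 47k, and as gcd(47, 56) = 1, exactly when 56 ∣ k.
The smallest positive such k is 56.

56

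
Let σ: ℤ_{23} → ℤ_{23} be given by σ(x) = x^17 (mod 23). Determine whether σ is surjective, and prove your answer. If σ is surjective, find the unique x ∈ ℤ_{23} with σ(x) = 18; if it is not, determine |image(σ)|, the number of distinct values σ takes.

2

Since 23 is prime, the nonzero elements of ℤ_{23} form a cyclic group of order 22.
As gcd(17, 22) = 1, raising to the 17th power is a bijection on this group: if u^17 ≡ v^17 then (uv^{−1})^17 = 1, and the only element of order dividing gcd(17, 22) = 1 is 1, so u = v.
With σ(0) = 0 this makes σ injective on all of ℤ_{23}, hence bijective (finite equal-size domain and codomain). In particular σ is surjective.
Since σ is surjective, we find the preimage of 18. The inverse of x ↦ x^17 on (ℤ_{23})^× is x ↦ x^13, because 17·13 = 221 = 10·22 + 1 ≡ 1 (mod 22) and x^{22} = 1 for x ≠ 0 (Fermat). So σ⁻¹(18) = 18^13 mod 23.
Repeated squaring mod 23: 18^1 ≡ 18, 18^2 ≡ 18² = 324 ≡ 2, 18^4 ≡ 2² = 4, 18^8 ≡ 4² = 16. Since 13 = 8 + 4 + 1, 18^13 ≡ 16·4·18: 16·4 = 64 ≡ 18, then 18·18 = 324 ≡ 2. So 18^13 ≡ 2 (mod 23).
Hence σ⁻¹(18) = 2.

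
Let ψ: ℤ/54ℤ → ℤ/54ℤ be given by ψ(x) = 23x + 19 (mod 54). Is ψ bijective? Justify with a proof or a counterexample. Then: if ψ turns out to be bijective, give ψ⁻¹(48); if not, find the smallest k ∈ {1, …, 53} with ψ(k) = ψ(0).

If ψ(s) = ψ(t), then 23s ≡ 23t (mod 54). Because gcd(23, 54) = 1, we may cancel 23 to get s ≡ t (mod 54).
We now compute 23⁻¹ mod 54 explicitly. Euclid's algorithm: 54 = 2·23 + 8, 23 = 2·8 + 7, 8 = 1·7 + 1; back-substituting gives 1 = 47·23 − 20·54, so 23⁻¹ ≡ 47 (mod 54).
Then y ↦ 47(y − 19) is a two-sided inverse to ψ, so every y ∈ ℤ/54ℤ has a preimage.
Thus ψ is bijective.
Since ψ is bijective, we compute ψ⁻¹(48): solve 23x + 19 ≡ 48 (mod 54), i.e. 23x ≡ 29 (mod 54).
Multiplying by 23⁻¹ = 47 gives x ≡ 47·29 = 1363 = 25·54 + 13 ≡ 13 (mod 54).
Check: ψ(13) = 23·13 + 19 = 318 = 5·54 + 48 ≡ 48 (mod 54).

13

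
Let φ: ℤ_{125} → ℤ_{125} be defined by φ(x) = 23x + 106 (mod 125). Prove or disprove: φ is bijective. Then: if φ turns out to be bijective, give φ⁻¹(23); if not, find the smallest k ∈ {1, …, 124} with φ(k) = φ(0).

If φ(x_1) = φ(x_2), then 23x_1 ≡ 23x_2 (mod 125). Because gcd(23, 125) = 1, we may cancel 23 to get x_1 ≡ x_2 (mod 125).
We now compute 23⁻¹ mod 125 explicitly. Euclid's algorithm: 125 = 5·23 + 10, 23 = 2·10 + 3, 10 = 3·3 + 1; back-substituting gives 1 = 87·23 − 16·125, so 23⁻¹ ≡ 87 (mod 125).
Then y ↦ 87(y − 106) is a two-sided inverse to φ, so every y ∈ ℤ_{125} has a preimage.
So φ is bijective.
Since φ is bijective, we find φ⁻¹(23): we need 23x ≡ 23 − 106 ≡ 42 (mod 125). Using 23⁻¹ = 87: x ≡ 87·42 = 3654 = 29·125 + 29, so x = 29.
Check: φ(29) = 23·29 + 106 = 773 = 6·125 + 23 ≡ 23 (mod 125).

29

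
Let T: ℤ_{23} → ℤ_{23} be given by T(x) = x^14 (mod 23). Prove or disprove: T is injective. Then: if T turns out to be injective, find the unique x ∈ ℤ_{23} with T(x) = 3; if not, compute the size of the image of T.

T(11): Repeated squaring mod 23: 11^1 ≡ 11, 11^2 ≡ 11² = 121 ≡ 6, 11^4 ≡ 6² = 36 ≡ 13, 11^8 ≡ 13² = 169 ≡ 8. Since 14 = 8 + 4 + 2, 11^14 ≡ 8·13·6: 8·13 = 104 ≡ 12, then 12·6 = 72 ≡ 3. So 11^14 ≡ 3 (mod 23).
T(12): Repeated squaring mod 23: 12^1 ≡ 12, 12^2 ≡ 12² = 144 ≡ 6, 12^4 ≡ 6² = 36 ≡ 13, 12^8 ≡ 13² = 169 ≡ 8. Since 14 = 8 + 4 + 2, 12^14 ≡ 8·13·6: 8·13 = 104 ≡ 12, then 12·6 = 72 ≡ 3. So 12^14 ≡ 3 (mod 23).
So T(11) = T(12) = 3 while 11 ≠ 12, so T is not injective.
Since T is not injective, we determine |image(T)|. Computing x^14 mod 23 for each x (by repeated squaring, reducing mod 23 at every step), the values T(0), T(1), …, T(22) are: 0, 1, 8, 4, 18, 13, 9, 2, 6, 16, 12, 3, 3, 12, 16, 6, 2, 9, 13, 18, 4, 8, 1.
The distinct values are {0, 1, 2, 3, 4, 6, 8, 9, 12, 13, 16, 18}; there are 12 of them.

12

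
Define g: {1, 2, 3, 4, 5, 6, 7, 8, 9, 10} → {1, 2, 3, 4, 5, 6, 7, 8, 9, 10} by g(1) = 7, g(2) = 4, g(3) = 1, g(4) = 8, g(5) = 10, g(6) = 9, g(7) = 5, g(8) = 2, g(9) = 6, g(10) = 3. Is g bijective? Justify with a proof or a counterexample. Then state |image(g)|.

10

The values 7, 4, 1, 8, 10, 9, 5, 2, 6, 3 are a permutation of {1, 2, 3, 4, 5, 6, 7, 8, 9, 10}: each element appears exactly once.
So g is injective and surjective, hence bijective.
The image of g is {1, 2, 3, 4, 5, 6, 7, 8, 9, 10}, which has 10 elements.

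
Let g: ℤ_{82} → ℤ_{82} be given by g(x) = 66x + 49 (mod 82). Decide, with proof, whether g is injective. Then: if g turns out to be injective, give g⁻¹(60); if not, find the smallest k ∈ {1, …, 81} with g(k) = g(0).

41

By definition, g is injective when g(u) = g(v) forces u = v.
We have gcd(66, 82) = 2 > 1. Taking u = 0 and v = 41: g(0) = 49 and g(41) = 66·41 + 49 = 2755 ≡ 49 (mod 82).
So g(0) = g(41) while 0 ≠ 41, hence g is not injective.
Since g is not injective, we find the least positive k with g(k) = g(0): this means 66k ≡ 0 (mod 82), i.e. 82 ∣ 66k. Since gcd(66, 82) = 2, dividing through by 2 this holds exactly when 41 ∣ 33k, and as gcd(33, 41) = 1, exactly when 41 ∣ k.
The smallest positive such k is 41.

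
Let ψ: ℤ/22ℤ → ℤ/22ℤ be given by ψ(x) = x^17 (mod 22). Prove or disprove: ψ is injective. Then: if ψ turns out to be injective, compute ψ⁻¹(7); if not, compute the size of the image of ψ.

13

Computing x^17 mod 22 for each x (by repeated squaring, reducing mod 22 at every step), the values ψ(0), ψ(1), …, ψ(21) are: 0, 1, 18, 9, 16, 3, 8, 17, 2, 15, 10, 11, 12, 7, 20, 5, 14, 19, 6, 13, 4, 21.
Every element of ℤ/22ℤ appears exactly once in this list, so ψ is a bijection, and in particular injective.
Since ψ is injective, we read off the preimage of 7 from the same table: ψ(13) = 7, so ψ⁻¹(7) = 13.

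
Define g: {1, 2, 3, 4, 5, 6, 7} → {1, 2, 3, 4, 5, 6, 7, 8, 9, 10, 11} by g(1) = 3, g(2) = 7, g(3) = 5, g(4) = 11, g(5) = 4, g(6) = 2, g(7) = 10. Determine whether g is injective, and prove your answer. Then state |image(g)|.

7

The values g(1), …, g(7) are 3, 7, 5, 11, 4, 2, 10 — all distinct.
So g(x_1) = g(x_2) only when x_1 = x_2, and g is injective.
The image of g is {2, 3, 4, 5, 7, 10, 11}, which has 7 elements.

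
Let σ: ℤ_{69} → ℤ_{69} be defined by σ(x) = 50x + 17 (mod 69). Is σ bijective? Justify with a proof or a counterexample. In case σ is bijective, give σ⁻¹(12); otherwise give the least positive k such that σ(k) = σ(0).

If σ(s) = σ(t), then 50s ≡ 50t (mod 69). Because gcd(50, 69) = 1, we may cancel 50 to get s ≡ t (mod 69).
We now compute 50⁻¹ mod 69 explicitly. Euclid's algorithm: 69 = 1·50 + 19, 50 = 2·19 + 12, 19 = 1·12 + 7, 12 = 1·7 + 5, 7 = 1·5 + 2, 5 = 2·2 + 1; back-substituting gives 1 = 29·50 − 21·69, so 50⁻¹ ≡ 29 (mod 69).
For any y ∈ ℤ_{69}, x = 29(y − 17) mod 69 satisfies σ(x) = 50·29(y − 17) + 17 ≡ y (since 50·29 ≡ 1 mod 69). So every y has a preimage.
So σ is bijective.
Since σ is bijective, we compute σ⁻¹(12): solve 50x + 17 ≡ 12 (mod 69), i.e. 50x ≡ 64 (mod 69).
Multiplying by 50⁻¹ = 29 gives x ≡ 29·64 = 1856 = 26·69 + 62 ≡ 62 (mod 69).
Check: σ(62) = 50·62 + 17 = 3117 = 45·69 + 12 ≡ 12 (mod 69).

62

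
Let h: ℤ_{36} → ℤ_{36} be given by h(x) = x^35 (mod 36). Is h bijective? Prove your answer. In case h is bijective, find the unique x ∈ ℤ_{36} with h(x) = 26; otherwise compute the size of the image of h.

21

h(0) = 0^35 = 0.
h(6): Repeated squaring mod 36: 6^1 ≡ 6, 6^2 ≡ 6² = 36 ≡ 0, 6^4 ≡ 0² = 0, 6^8 ≡ 0² = 0, 6^16 ≡ 0² = 0, 6^32 ≡ 0² = 0. Since 35 = 32 + 2 + 1, 6^35 ≡ 0·0·6: 0·0 = 0, then 0·6 = 0. So 6^35 ≡ 0 (mod 36).
So h(0) = h(6) = 0 while 0 ≠ 6, hence h is not injective, hence not bijective.
Since h is not bijective, we determine |image(h)|. Computing x^35 mod 36 for each x (by repeated squaring, reducing mod 36 at every step), the values h(0), h(1), …, h(35) are: 0, 1, 32, 27, 16, 29, 0, 31, 8, 9, 28, 23, 0, 25, 20, 27, 4, 17, 0, 19, 32, 9, 16, 11, 0, 13, 8, 27, 28, 5, 0, 7, 20, 9, 4, 35.
The distinct values are {0, 1, 4, 5, 7, 8, 9, 11, 13, 16, 17, 19, 20, 23, 25, 27, 28, 29, 31, 32, 35}; there are 21 of them.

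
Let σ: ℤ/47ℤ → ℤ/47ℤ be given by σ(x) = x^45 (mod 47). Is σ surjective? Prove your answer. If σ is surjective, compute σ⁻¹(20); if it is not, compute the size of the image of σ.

Since 47 is prime, the nonzero elements of ℤ/47ℤ form a cyclic group of order 46.
As gcd(45, 46) = 1, raising to the 45th power is a bijection on this group: if a^45 ≡ b^45 then (ab^{−1})^45 = 1, and the only element of order dividing gcd(45, 46) = 1 is 1, so a = b.
With σ(0) = 0 this makes σ injective on all of ℤ/47ℤ, hence bijective (finite equal-size domain and codomain). In particular σ is surjective.
Since σ is surjective, we find the preimage of 20. The inverse of x ↦ x^45 on (ℤ/47ℤ)^× is x ↦ x^45, because 45·45 = 2025 = 44·46 + 1 ≡ 1 (mod 46) and x^{46} = 1 for x ≠ 0 (Fermat). So σ⁻¹(20) = 20^45 mod 47.
Repeated squaring mod 47: 20^1 ≡ 20, 20^2 ≡ 20² = 400 ≡ 24, 20^4 ≡ 24² = 576 ≡ 12, 20^8 ≡ 12² = 144 ≡ 3, 20^16 ≡ 3² = 9, 20^32 ≡ 9² = 81 ≡ 34. Since 45 = 32 + 8 + 4 + 1, 20^45 ≡ 34·3·12·20: 34·3 = 102 ≡ 8, then 8·12 = 96 ≡ 2, then 2·20 = 40. So 20^45 ≡ 40 (mod 47).
Hence σ⁻¹(20) = 40.

40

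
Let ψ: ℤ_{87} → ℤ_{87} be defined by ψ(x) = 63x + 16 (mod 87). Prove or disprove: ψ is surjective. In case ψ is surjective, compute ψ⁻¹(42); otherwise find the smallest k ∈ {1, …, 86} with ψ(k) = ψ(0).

29

Since gcd(63, 87) = 3, we have 63x ≡ 0 (mod 3) for all x, so ψ(x) ≡ 1 (mod 3).
But 0 ≢ 1 (mod 3), so 0 ∈ ℤ_{87} has no preimage. Thus ψ is not surjective.
Since ψ is not surjective, we find the least positive k with ψ(k) = ψ(0): this means 63k ≡ 0 (mod 87), i.e. 87 ∣ 63k. Since gcd(63, 87) = 3, dividing through by 3 this holds exactly when 29 ∣ 21k, and as gcd(21, 29) = 1, exactly when 29 ∣ k.
The smallest positive such k is 29.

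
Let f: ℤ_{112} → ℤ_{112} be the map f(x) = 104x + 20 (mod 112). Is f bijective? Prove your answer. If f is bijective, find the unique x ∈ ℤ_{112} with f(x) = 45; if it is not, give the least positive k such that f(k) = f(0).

14

We have gcd(104, 112) = 8 > 1. Taking s = 0 and t = 14: f(0) = 20 and f(14) = 104·14 + 20 = 1476 ≡ 20 (mod 112).
So f(0) = f(14) while 0 ≠ 14, hence f is not injective, hence not bijective.
Since f is not bijective, we find the least positive k with f(k) = f(0): this means 104k ≡ 0 (mod 112), i.e. 112 ∣ 104k. Since gcd(104, 112) = 8, dividing through by 8 this holds exactly when 14 ∣ 13k, and as gcd(13, 14) = 1, exactly when 14 ∣ k.
The smallest positive such k is 14.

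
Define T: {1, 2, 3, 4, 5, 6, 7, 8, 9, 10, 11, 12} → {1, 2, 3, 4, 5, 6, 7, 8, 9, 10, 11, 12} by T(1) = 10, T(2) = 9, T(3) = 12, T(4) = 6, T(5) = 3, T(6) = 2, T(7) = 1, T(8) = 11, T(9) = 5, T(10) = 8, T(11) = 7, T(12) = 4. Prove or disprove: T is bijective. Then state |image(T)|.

12

The values 10, 9, 12, 6, 3, 2, 1, 11, 5, 8, 7, 4 are a permutation of {1, 2, 3, 4, 5, 6, 7, 8, 9, 10, 11, 12}: each element appears exactly once.
So T is injective and surjective, hence bijective.
The image of T is {1, 2, 3, 4, 5, 6, 7, 8, 9, 10, 11, 12}, which has 12 elements.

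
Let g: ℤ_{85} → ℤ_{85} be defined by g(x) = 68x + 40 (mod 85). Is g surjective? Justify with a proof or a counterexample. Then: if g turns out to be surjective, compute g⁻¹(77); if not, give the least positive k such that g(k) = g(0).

By definition, surjectivity means every element of the codomain has a preimage under g.
Since gcd(68, 85) = 17, we have 68x ≡ 0 (mod 17) for all x, so g(x) ≡ 6 (mod 17).
But 0 ≢ 6 (mod 17), so 0 ∈ ℤ_{85} has no preimage. So g is not surjective.
Since g is not surjective, we find the least positive k with g(k) = g(0): this means 68k ≡ 0 (mod 85), i.e. 85 ∣ 68k. Since gcd(68, 85) = 17, dividing through by 17 this holds exactly when 5 ∣ 4k, and as gcd(4, 5) = 1, exactly when 5 ∣ k.
The smallest positive such k is 5.

5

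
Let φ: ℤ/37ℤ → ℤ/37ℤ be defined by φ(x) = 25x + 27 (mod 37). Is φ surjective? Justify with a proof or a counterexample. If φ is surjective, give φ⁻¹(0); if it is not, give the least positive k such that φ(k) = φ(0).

30

Since gcd(25, 37) = 1, 25 is invertible modulo 37. Euclid's algorithm: 37 = 1·25 + 12, 25 = 2·12 + 1; back-substituting gives 1 = 3·25 − 2·37, so 25⁻¹ ≡ 3 (mod 37).
Then y ↦ 3(y − 27) is a two-sided inverse to φ, so every y ∈ ℤ/37ℤ has a preimage.
So φ is surjective.
Since φ is surjective, we compute φ⁻¹(0): solve 25x + 27 ≡ 0 (mod 37), i.e. 25x ≡ 10 (mod 37).
Multiplying by 25⁻¹ = 3 gives x ≡ 3·10 = 30 ≡ 30 (mod 37).
Check: φ(30) = 25·30 + 27 = 777 = 21·37 + 0 ≡ 0 (mod 37).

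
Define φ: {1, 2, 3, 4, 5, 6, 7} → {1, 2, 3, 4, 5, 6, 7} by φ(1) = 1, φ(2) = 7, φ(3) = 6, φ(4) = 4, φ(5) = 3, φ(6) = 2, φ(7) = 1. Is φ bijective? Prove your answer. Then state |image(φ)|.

6

φ(1) = 1 = φ(7) with 1 ≠ 7, so φ is not injective, hence not bijective.
The image of φ is {1, 2, 3, 4, 6, 7}, which has 6 elements.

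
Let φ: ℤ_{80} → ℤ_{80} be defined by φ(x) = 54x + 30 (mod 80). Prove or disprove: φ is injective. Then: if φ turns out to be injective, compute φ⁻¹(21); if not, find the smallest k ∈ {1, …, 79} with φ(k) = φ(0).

Recall that φ is injective if φ(s) = φ(t) implies s = t.
We have gcd(54, 80) = 2 > 1. Taking s = 0 and t = 40: φ(0) = 30 and φ(40) = 54·40 + 30 = 2190 ≡ 30 (mod 80).
So φ(0) = φ(40) while 0 ≠ 40, thus φ is not injective.
Since φ is not injective, we find the least positive k with φ(k) = φ(0): this means 54k ≡ 0 (mod 80), i.e. 80 ∣ 54k. Since gcd(54, 80) = 2, dividing through by 2 this holds exactly when 40 ∣ 27k, and as gcd(27, 40) = 1, exactly when 40 ∣ k.
The smallest positive such k is 40.

40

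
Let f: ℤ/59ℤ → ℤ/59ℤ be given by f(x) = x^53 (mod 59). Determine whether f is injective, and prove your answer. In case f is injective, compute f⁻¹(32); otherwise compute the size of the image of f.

Since 59 is prime, the nonzero elements of ℤ/59ℤ form a cyclic group of order 58.
As gcd(53, 58) = 1, raising to the 53rd power is a bijection on this group: if x_1^53 ≡ x_2^53 then (x_1x_2^{−1})^53 = 1, and the only element of order dividing gcd(53, 58) = 1 is 1, so x_1 = x_2.
With f(0) = 0 this makes f injective on all of ℤ/59ℤ, hence bijective (finite equal-size domain and codomain). In particular f is injective.
Since f is injective, we find the preimage of 32. The inverse of x ↦ x^53 on (ℤ/59ℤ)^× is x ↦ x^23, because 53·23 = 1219 = 21·58 + 1 ≡ 1 (mod 58) and x^{58} = 1 for x ≠ 0 (Fermat). So f⁻¹(32) = 32^23 mod 59.
Repeated squaring mod 59: 32^1 ≡ 32, 32^2 ≡ 32² = 1024 ≡ 21, 32^4 ≡ 21² = 441 ≡ 28, 32^8 ≡ 28² = 784 ≡ 17, 32^16 ≡ 17² = 289 ≡ 53. Since 23 = 16 + 4 + 2 + 1, 32^23 ≡ 53·28·21·32: 53·28 = 1484 ≡ 9, then 9·21 = 189 ≡ 12, then 12·32 = 384 ≡ 30. So 32^23 ≡ 30 (mod 59).
Hence f⁻¹(32) = 30.

30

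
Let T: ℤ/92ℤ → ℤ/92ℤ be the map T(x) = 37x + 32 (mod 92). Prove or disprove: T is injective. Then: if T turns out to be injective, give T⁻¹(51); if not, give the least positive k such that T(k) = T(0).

3

Suppose T(u) = T(v) in ℤ/92ℤ. Then 37u + 32 ≡ 37v + 32 (mod 92), hence 37(u − v) ≡ 0 (mod 92).
Since gcd(37, 92) = 1, 37 is invertible modulo 92, thus u − v ≡ 0 (mod 92), i.e. u = v.
Thus T is injective.
We now compute 37⁻¹ mod 92 explicitly. Euclid's algorithm: 92 = 2·37 + 18, 37 = 2·18 + 1; back-substituting gives 1 = 5·37 − 2·92, so 37⁻¹ ≡ 5 (mod 92).
Since T is injective, we find T⁻¹(51): we need 37x ≡ 51 − 32 ≡ 19 (mod 92). Using 37⁻¹ = 5: x ≡ 5·19 = 95 = 1·92 + 3, so x = 3.
Check: T(3) = 37·3 + 32 = 143 = 1·92 + 51 ≡ 51 (mod 92).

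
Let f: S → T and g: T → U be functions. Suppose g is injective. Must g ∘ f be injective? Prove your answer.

No. Take S = {0, 1}, T = U = {0, 1, 2, 3, 4, 5}, f(0) = f(1) = 0, and g = identity (injective).
Then (g ∘ f)(0) = (g ∘ f)(1) = 0 with 0 ≠ 1, so g ∘ f is not injective.

not injective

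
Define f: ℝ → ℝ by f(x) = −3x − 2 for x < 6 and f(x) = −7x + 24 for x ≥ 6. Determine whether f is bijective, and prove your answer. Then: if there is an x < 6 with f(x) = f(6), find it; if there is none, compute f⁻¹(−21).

Both pieces are strictly decreasing (slopes −3 and −7), so each is injective on its own interval.
The left piece maps (−∞, 6) onto (−20, ∞); the right piece maps [6, ∞) onto (−∞, −18].
These images overlap. In particular f(6) = −18 (right piece), and solving −3x − 2 = −18 on the left piece gives x = 16/3 < 6.
So f(16/3) = f(6) with 16/3 ≠ 6, and f is not injective, hence not bijective. This x = 16/3 is the requested value below 6.

16/3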